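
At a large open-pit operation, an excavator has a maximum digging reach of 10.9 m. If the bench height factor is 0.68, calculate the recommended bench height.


Bench height = reach * factor
= 10.9 * 0.68
= 7.412 m

7.412 m


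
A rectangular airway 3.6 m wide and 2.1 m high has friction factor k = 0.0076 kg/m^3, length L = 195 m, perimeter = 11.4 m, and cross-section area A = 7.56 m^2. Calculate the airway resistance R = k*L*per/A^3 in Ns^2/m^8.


Compute the numerator:
k * L * per = 0.0076 * 195 * 11.4
= 16.8948
Compute the denominator:
A^3 = 7.56^3 = 432.081216
Resistance:
R = 16.8948 / 432.081216
= 0.0391 Ns^2/m^8

0.0391 Ns^2/m^8


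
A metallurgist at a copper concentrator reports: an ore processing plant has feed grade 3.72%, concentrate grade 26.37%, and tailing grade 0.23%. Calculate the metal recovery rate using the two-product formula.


94.6427%

Using the two-product formula:
R = 100 * c * (f - t) / (f * (c - t))
Numerator = 100 * 26.37 * (3.72 - 0.23)
= 100 * 26.37 * 3.49
= 9203.13
Denominator = 3.72 * (26.37 - 0.23)
= 3.72 * 26.14
= 97.2408
R = 9203.13 / 97.2408
= 94.6427%


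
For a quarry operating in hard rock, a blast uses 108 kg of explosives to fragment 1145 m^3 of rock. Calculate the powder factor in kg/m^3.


0.0943 kg/m^3

Powder factor = explosive mass / rock volume
= 108 / 1145
= 0.0943 kg/m^3


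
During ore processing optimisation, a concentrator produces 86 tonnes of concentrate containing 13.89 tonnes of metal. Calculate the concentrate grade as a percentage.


16.1512%

Grade = (metal in concentrate / concentrate mass) * 100
= (13.89 / 86) * 100
= 0.1615116279 * 100
= 16.1512%


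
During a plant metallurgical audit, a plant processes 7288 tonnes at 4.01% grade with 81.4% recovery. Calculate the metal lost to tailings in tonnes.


Total metal in feed:
= 7288 * 4.01 / 100 = 292.2488 tonnes
Metal recovered:
= 292.2488 * 81.4 / 100 = 237.8905232 tonnes
Metal lost to tailings:
= 292.2488 - 237.8905232
= 54.3583 tonnes

54.3583 tonnes


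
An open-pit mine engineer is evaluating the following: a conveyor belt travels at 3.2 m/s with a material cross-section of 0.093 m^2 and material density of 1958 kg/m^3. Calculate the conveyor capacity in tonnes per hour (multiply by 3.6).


2097.7229 t/h

Volumetric flow = speed * area
= 3.2 * 0.093 = 0.2976 m^3/s
Mass flow = volumetric * density
= 0.2976 * 1958 = 582.7008 kg/s
Convert to t/h: multiply by 3.6
Capacity = 582.7008 * 3.6
= 2097.7229 t/h


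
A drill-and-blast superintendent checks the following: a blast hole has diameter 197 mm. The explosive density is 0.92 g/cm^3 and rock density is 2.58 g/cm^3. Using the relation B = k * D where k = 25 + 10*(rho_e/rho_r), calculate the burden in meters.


5.6275 m

First, compute k:
rho_e / rho_r = 0.92 / 2.58 = 0.3565891473
k = 25 + 10 * 0.3565891473 = 28.56589147
Then, compute burden:
B = k * D / 1000 = 28.56589147 * 197 / 1000
= 5627.48062 / 1000
= 5.6275 m


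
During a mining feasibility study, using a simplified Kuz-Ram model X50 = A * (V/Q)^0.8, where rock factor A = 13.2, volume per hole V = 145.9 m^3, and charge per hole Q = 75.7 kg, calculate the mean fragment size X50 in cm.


22.3122 cm

Compute V/Q:
V/Q = 145.9 / 75.7 = 1.927344782
Raise to the power 0.8:
(V/Q)^0.8 = 1.927344782^0.8 = 1.69031455
Multiply by A:
X50 = 13.2 * 1.69031455
= 22.3122 cm


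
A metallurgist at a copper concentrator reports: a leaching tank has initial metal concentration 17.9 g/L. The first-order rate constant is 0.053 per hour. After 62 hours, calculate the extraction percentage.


96.2597%

Compute the exponent:
-k * t = -0.053 * 62 = -3.286
Remaining concentration:
C = 17.9 * exp(-3.286)
= 17.9 * 0.03740316322
= 0.6695166217 g/L
Extracted = 17.9 - 0.6695166217 = 17.23048338 g/L
Extraction % = 17.23048338 / 17.9 * 100
= 96.2597%


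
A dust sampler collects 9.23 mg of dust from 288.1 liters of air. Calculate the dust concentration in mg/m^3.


Convert liters to m^3: 1 m^3 = 1000 L
Concentration = mass / volume * 1000
= 9.23 / 288.1 * 1000
= 0.03203748698 * 1000
= 32.0375 mg/m^3

32.0375 mg/m^3


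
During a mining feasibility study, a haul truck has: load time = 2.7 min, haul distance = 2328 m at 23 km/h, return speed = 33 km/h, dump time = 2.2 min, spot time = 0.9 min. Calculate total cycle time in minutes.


16.1058 min

Convert haul speed to m/min: 23 * 1000/60 = 383.3333333 m/min
Haul time = 2328 / 383.3333333 = 6.073043478 min
Convert return speed to m/min: 33 * 1000/60 = 550 m/min
Return time = 2328 / 550 = 4.232727273 min
Total cycle time:
= 2.7 + 6.073043478 + 2.2 + 4.232727273 + 0.9
= 16.1058 min


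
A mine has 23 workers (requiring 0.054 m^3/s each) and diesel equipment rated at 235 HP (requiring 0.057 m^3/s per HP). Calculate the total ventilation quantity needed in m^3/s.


Airflow for workers:
Q_people = 23 * 0.054 = 1.242 m^3/s
Airflow for diesel equipment:
Q_diesel = 235 * 0.057 = 13.395 m^3/s
Total ventilation:
Q_total = 1.242 + 13.395
= 14.637 m^3/s

14.637 m^3/s


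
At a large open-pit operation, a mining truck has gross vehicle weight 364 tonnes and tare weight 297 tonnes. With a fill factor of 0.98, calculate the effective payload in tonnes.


Maximum payload = gross - tare
= 364 - 297 = 67 tonnes
Effective payload = max payload * fill factor
= 67 * 0.98
= 65.66 tonnes

65.66 tonnes


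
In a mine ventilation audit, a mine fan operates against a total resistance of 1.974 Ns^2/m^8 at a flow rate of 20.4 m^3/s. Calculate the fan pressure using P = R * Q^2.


821.4998 Pa

Compute Q^2:
Q^2 = 20.4^2 = 416.16
Compute pressure:
P = R * Q^2 = 1.974 * 416.16
= 821.4998 Pa


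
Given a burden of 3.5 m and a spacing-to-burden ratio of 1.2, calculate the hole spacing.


4.2 m

Spacing = burden * ratio
= 3.5 * 1.2
= 4.2 m


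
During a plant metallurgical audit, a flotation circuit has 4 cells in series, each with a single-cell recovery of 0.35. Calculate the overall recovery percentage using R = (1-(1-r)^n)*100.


Complement of single-cell recovery:
1 - r = 1 - 0.35 = 0.65
Raise to power n:
(1 - r)^4 = 0.65^4 = 0.17850625
Overall recovery:
R = (1 - 0.17850625) * 100
= 82.1494%

82.1494%


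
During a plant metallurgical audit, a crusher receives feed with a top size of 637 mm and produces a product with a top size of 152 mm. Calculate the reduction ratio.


Reduction ratio = feed size / product size
= 637 / 152
= 4.1908

4.1908


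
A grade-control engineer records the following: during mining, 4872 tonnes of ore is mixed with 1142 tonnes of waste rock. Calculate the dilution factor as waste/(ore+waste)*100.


18.989%

Total material = ore + waste
= 4872 + 1142 = 6014 tonnes
Dilution = waste / total * 100
= 1142 / 6014 * 100
= 0.1898902561 * 100
= 18.989%


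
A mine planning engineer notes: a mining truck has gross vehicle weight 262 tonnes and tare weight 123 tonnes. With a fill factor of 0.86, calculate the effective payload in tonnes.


119.54 tonnes

Maximum payload = gross - tare
= 262 - 123 = 139 tonnes
Effective payload = max payload * fill factor
= 139 * 0.86
= 119.54 tonnes


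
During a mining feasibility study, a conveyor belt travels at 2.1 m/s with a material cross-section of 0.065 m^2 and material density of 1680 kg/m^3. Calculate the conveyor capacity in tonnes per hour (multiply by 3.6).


825.552 t/h

Volumetric flow = speed * area
= 2.1 * 0.065 = 0.1365 m^3/s
Mass flow = volumetric * density
= 0.1365 * 1680 = 229.32 kg/s
Convert to t/h: multiply by 3.6
Capacity = 229.32 * 3.6
= 825.552 t/h


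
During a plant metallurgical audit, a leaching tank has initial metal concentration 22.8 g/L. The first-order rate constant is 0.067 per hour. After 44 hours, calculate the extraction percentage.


94.7556%

Compute the exponent:
-k * t = -0.067 * 44 = -2.948
Remaining concentration:
C = 22.8 * exp(-2.948)
= 22.8 * 0.05244449011
= 1.195734374 g/L
Extracted = 22.8 - 1.195734374 = 21.60426563 g/L
Extraction % = 21.60426563 / 22.8 * 100
= 94.7556%


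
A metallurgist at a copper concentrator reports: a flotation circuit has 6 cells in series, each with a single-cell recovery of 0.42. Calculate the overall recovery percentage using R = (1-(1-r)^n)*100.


Complement of single-cell recovery:
1 - r = 1 - 0.42 = 0.58
Raise to power n:
(1 - r)^6 = 0.58^6 = 0.03806869254
Overall recovery:
R = (1 - 0.03806869254) * 100
= 96.1931%

96.1931%


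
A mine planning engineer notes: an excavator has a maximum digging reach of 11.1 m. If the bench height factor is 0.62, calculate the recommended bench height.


Bench height = reach * factor
= 11.1 * 0.62
= 6.882 m

6.882 m


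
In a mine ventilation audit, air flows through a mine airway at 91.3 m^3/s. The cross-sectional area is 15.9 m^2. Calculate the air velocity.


Velocity = flow rate / cross-sectional area
= 91.3 / 15.9
= 5.7421 m/s

5.7421 m/s


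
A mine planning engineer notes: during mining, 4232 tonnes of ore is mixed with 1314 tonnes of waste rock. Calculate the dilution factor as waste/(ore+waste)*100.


Total material = ore + waste
= 4232 + 1314 = 5546 tonnes
Dilution = waste / total * 100
= 1314 / 5546 * 100
= 0.2369275153 * 100
= 23.6928%

23.6928%


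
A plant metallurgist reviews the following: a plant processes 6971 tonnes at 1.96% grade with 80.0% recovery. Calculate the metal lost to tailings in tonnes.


27.3263 tonnes

Total metal in feed:
= 6971 * 1.96 / 100 = 136.6316 tonnes
Metal recovered:
= 136.6316 * 80.0 / 100 = 109.30528 tonnes
Metal lost to tailings:
= 136.6316 - 109.30528
= 27.3263 tonnes


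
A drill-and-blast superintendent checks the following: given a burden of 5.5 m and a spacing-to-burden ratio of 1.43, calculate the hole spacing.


Spacing = burden * ratio
= 5.5 * 1.43
= 7.865 m

7.865 m


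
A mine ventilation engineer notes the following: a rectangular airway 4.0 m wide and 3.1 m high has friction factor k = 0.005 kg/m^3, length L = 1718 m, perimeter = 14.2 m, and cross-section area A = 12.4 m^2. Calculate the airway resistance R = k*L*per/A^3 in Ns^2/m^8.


0.064 Ns^2/m^8

Compute the numerator:
k * L * per = 0.005 * 1718 * 14.2
= 121.978
Compute the denominator:
A^3 = 12.4^3 = 1906.624
Resistance:
R = 121.978 / 1906.624
= 0.064 Ns^2/m^8


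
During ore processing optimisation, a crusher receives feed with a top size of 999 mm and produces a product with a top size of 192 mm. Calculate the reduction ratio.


Reduction ratio = feed size / product size
= 999 / 192
= 5.2031

5.2031


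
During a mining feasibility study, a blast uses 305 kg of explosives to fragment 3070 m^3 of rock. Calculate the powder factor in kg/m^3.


Powder factor = explosive mass / rock volume
= 305 / 3070
= 0.0993 kg/m^3

0.0993 kg/m^3


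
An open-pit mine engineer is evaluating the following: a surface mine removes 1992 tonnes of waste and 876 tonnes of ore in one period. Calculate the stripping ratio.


Stripping ratio = waste tonnage / ore tonnage
= 1992 / 876
= 2.274

2.274


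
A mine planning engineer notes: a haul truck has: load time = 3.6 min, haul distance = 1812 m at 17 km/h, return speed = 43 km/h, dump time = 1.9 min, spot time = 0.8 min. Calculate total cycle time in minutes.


15.2237 min

Convert haul speed to m/min: 17 * 1000/60 = 283.3333333 m/min
Haul time = 1812 / 283.3333333 = 6.395294118 min
Convert return speed to m/min: 43 * 1000/60 = 716.6666667 m/min
Return time = 1812 / 716.6666667 = 2.528372093 min
Total cycle time:
= 3.6 + 6.395294118 + 1.9 + 2.528372093 + 0.8
= 15.2237 min


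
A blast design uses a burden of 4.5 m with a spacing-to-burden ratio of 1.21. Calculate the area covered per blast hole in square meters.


First, find the spacing:
Spacing = burden * ratio = 4.5 * 1.21
= 5.445 m
Then, calculate the area:
Area = burden * spacing = 4.5 * 5.445
= 24.5025 m^2

24.5025 m^2


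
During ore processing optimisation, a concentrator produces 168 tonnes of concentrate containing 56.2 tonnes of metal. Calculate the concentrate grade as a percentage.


33.4524%

Grade = (metal in concentrate / concentrate mass) * 100
= (56.2 / 168) * 100
= 0.3345238095 * 100
= 33.4524%


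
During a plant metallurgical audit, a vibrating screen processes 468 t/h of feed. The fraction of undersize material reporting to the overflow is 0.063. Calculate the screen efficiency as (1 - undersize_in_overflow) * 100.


Screen efficiency = (1 - fraction of undersize in overflow) * 100
= (1 - 0.063) * 100
= 0.937 * 100
= 93.7%

93.7%


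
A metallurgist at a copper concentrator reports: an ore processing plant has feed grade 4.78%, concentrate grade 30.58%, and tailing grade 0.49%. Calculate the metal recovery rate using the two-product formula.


91.2105%

Using the two-product formula:
R = 100 * c * (f - t) / (f * (c - t))
Numerator = 100 * 30.58 * (4.78 - 0.49)
= 100 * 30.58 * 4.29
= 13118.82
Denominator = 4.78 * (30.58 - 0.49)
= 4.78 * 30.09
= 143.8302
R = 13118.82 / 143.8302
= 91.2105%


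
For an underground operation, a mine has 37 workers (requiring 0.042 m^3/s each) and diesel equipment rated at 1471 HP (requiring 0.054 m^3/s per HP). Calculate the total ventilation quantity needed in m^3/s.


80.988 m^3/s

Airflow for workers:
Q_people = 37 * 0.042 = 1.554 m^3/s
Airflow for diesel equipment:
Q_diesel = 1471 * 0.054 = 79.434 m^3/s
Total ventilation:
Q_total = 1.554 + 79.434
= 80.988 m^3/s


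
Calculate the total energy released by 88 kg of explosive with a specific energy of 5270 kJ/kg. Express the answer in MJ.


Energy = mass * specific_energy / 1000
= 88 * 5270 / 1000
= 463760 / 1000
= 463.76 MJ

463.76 MJ


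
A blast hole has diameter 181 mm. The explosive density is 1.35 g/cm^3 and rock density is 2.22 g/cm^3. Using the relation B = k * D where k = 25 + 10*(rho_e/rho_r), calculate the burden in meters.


First, compute k:
rho_e / rho_r = 1.35 / 2.22 = 0.6081081081
k = 25 + 10 * 0.6081081081 = 31.08108108
Then, compute burden:
B = k * D / 1000 = 31.08108108 * 181 / 1000
= 5625.675676 / 1000
= 5.6257 m

5.6257 m


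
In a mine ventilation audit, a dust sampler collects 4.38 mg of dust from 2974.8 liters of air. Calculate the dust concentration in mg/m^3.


1.4724 mg/m^3

Convert liters to m^3: 1 m^3 = 1000 L
Concentration = mass / volume * 1000
= 4.38 / 2974.8 * 1000
= 0.00147236789 * 1000
= 1.4724 mg/m^3


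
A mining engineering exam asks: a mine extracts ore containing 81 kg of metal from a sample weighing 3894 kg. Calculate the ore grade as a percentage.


Ore grade = (metal mass / ore mass) * 100
= (81 / 3894) * 100
= 0.02080123267 * 100
= 2.0801%

2.0801%


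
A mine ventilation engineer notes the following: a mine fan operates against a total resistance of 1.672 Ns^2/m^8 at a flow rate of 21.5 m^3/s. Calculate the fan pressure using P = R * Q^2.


772.882 Pa

Compute Q^2:
Q^2 = 21.5^2 = 462.25
Compute pressure:
P = R * Q^2 = 1.672 * 462.25
= 772.882 Pa


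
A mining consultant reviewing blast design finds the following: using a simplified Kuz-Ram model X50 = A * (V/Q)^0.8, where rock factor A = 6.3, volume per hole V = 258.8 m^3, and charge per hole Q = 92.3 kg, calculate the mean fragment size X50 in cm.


14.3731 cm

Compute V/Q:
V/Q = 258.8 / 92.3 = 2.803900325
Raise to the power 0.8:
(V/Q)^0.8 = 2.803900325^0.8 = 2.28144528
Multiply by A:
X50 = 6.3 * 2.28144528
= 14.3731 cm


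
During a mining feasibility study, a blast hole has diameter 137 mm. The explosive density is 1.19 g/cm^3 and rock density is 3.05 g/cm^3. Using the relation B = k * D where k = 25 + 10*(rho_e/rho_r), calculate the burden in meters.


First, compute k:
rho_e / rho_r = 1.19 / 3.05 = 0.3901639344
k = 25 + 10 * 0.3901639344 = 28.90163934
Then, compute burden:
B = k * D / 1000 = 28.90163934 * 137 / 1000
= 3959.52459 / 1000
= 3.9595 m

3.9595 m


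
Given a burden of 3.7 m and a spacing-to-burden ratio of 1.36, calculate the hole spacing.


5.032 m

Spacing = burden * ratio
= 3.7 * 1.36
= 5.032 m


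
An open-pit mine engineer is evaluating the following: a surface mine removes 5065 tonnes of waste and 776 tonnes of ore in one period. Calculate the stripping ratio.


6.5271

Stripping ratio = waste tonnage / ore tonnage
= 5065 / 776
= 6.5271


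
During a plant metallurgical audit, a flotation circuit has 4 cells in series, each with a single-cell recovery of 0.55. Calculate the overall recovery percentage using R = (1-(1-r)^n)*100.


95.8994%

Complement of single-cell recovery:
1 - r = 1 - 0.55 = 0.45
Raise to power n:
(1 - r)^4 = 0.45^4 = 0.04100625
Overall recovery:
R = (1 - 0.04100625) * 100
= 95.8994%


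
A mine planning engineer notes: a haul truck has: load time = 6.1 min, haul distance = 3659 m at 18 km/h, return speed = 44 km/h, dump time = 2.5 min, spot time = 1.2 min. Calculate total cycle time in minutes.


Convert haul speed to m/min: 18 * 1000/60 = 300 m/min
Haul time = 3659 / 300 = 12.19666667 min
Convert return speed to m/min: 44 * 1000/60 = 733.3333333 m/min
Return time = 3659 / 733.3333333 = 4.989545455 min
Total cycle time:
= 6.1 + 12.19666667 + 2.5 + 4.989545455 + 1.2
= 26.9862 min

26.9862 min


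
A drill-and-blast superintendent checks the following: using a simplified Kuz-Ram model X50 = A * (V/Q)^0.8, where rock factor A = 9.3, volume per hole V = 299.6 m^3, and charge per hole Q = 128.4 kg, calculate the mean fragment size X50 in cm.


18.3174 cm

Compute V/Q:
V/Q = 299.6 / 128.4 = 2.333333333
Raise to the power 0.8:
(V/Q)^0.8 = 2.333333333^0.8 = 1.969615386
Multiply by A:
X50 = 9.3 * 1.969615386
= 18.3174 cm


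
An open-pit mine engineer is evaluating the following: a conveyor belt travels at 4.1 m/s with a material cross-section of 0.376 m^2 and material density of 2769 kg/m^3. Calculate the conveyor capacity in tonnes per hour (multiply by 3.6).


15367.2854 t/h

Volumetric flow = speed * area
= 4.1 * 0.376 = 1.5416 m^3/s
Mass flow = volumetric * density
= 1.5416 * 2769 = 4268.6904 kg/s
Convert to t/h: multiply by 3.6
Capacity = 4268.6904 * 3.6
= 15367.2854 t/h


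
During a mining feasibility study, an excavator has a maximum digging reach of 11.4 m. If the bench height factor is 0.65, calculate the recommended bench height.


Bench height = reach * factor
= 11.4 * 0.65
= 7.41 m

7.41 m


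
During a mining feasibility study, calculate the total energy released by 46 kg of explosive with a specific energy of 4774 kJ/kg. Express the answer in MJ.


Energy = mass * specific_energy / 1000
= 46 * 4774 / 1000
= 219604 / 1000
= 219.604 MJ

219.604 MJ


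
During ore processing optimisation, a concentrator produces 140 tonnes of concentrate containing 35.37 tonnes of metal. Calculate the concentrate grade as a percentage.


25.2643%

Grade = (metal in concentrate / concentrate mass) * 100
= (35.37 / 140) * 100
= 0.2526428571 * 100
= 25.2643%


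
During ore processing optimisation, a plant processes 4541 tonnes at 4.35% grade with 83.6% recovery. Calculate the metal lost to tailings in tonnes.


Total metal in feed:
= 4541 * 4.35 / 100 = 197.5335 tonnes
Metal recovered:
= 197.5335 * 83.6 / 100 = 165.138006 tonnes
Metal lost to tailings:
= 197.5335 - 165.138006
= 32.3955 tonnes

32.3955 tonnes


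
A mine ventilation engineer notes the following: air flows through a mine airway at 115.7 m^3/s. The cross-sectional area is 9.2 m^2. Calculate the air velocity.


12.5761 m/s

Velocity = flow rate / cross-sectional area
= 115.7 / 9.2
= 12.5761 m/s


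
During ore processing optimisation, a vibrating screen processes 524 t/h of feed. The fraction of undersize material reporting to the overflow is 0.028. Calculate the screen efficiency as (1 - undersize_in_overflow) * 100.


Screen efficiency = (1 - fraction of undersize in overflow) * 100
= (1 - 0.028) * 100
= 0.972 * 100
= 97.2%

97.2%


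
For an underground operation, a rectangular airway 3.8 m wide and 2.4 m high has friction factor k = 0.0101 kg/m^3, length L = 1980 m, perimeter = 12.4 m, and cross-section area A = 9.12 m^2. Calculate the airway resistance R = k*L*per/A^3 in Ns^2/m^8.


Compute the numerator:
k * L * per = 0.0101 * 1980 * 12.4
= 247.9752
Compute the denominator:
A^3 = 9.12^3 = 758.550528
Resistance:
R = 247.9752 / 758.550528
= 0.3269 Ns^2/m^8

0.3269 Ns^2/m^8


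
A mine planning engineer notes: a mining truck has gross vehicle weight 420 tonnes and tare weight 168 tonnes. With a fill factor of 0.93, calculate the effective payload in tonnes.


Maximum payload = gross - tare
= 420 - 168 = 252 tonnes
Effective payload = max payload * fill factor
= 252 * 0.93
= 234.36 tonnes

234.36 tonnes


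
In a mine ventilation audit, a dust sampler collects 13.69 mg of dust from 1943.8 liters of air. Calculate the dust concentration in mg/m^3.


7.0429 mg/m^3

Convert liters to m^3: 1 m^3 = 1000 L
Concentration = mass / volume * 1000
= 13.69 / 1943.8 * 1000
= 0.007042905649 * 1000
= 7.0429 mg/m^3


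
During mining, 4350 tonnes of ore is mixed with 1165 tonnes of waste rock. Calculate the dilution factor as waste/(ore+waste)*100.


Total material = ore + waste
= 4350 + 1165 = 5515 tonnes
Dilution = waste / total * 100
= 1165 / 5515 * 100
= 0.2112420671 * 100
= 21.1242%

21.1242%


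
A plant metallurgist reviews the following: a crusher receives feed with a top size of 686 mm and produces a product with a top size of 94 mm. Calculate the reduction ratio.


7.2979

Reduction ratio = feed size / product size
= 686 / 94
= 7.2979


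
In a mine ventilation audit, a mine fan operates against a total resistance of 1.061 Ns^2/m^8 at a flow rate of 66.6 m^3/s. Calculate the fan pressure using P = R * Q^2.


Compute Q^2:
Q^2 = 66.6^2 = 4435.56
Compute pressure:
P = R * Q^2 = 1.061 * 4435.56
= 4706.1292 Pa

4706.1292 Pa


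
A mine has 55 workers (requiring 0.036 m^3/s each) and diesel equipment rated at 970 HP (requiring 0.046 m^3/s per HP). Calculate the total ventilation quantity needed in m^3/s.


46.6 m^3/s

Airflow for workers:
Q_people = 55 * 0.036 = 1.98 m^3/s
Airflow for diesel equipment:
Q_diesel = 970 * 0.046 = 44.62 m^3/s
Total ventilation:
Q_total = 1.98 + 44.62
= 46.6 m^3/s


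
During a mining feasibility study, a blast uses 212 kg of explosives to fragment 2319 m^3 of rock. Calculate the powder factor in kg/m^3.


Powder factor = explosive mass / rock volume
= 212 / 2319
= 0.0914 kg/m^3

0.0914 kg/m^3


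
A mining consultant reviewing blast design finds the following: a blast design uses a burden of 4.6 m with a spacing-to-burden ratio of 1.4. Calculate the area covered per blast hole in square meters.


First, find the spacing:
Spacing = burden * ratio = 4.6 * 1.4
= 6.44 m
Then, calculate the area:
Area = burden * spacing = 4.6 * 6.44
= 29.624 m^2

29.624 m^2


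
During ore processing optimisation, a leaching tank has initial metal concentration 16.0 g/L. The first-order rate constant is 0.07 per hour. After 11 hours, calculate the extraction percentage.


Compute the exponent:
-k * t = -0.07 * 11 = -0.77
Remaining concentration:
C = 16.0 * exp(-0.77)
= 16.0 * 0.4630130683
= 7.408209093 g/L
Extracted = 16.0 - 7.408209093 = 8.591790907 g/L
Extraction % = 8.591790907 / 16.0 * 100
= 53.6987%

53.6987%


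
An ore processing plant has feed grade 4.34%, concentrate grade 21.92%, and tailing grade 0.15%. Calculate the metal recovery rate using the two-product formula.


97.209%

Using the two-product formula:
R = 100 * c * (f - t) / (f * (c - t))
Numerator = 100 * 21.92 * (4.34 - 0.15)
= 100 * 21.92 * 4.19
= 9184.48
Denominator = 4.34 * (21.92 - 0.15)
= 4.34 * 21.77
= 94.4818
R = 9184.48 / 94.4818
= 97.209%


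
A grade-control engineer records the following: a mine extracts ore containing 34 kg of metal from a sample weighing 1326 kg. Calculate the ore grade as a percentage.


2.5641%

Ore grade = (metal mass / ore mass) * 100
= (34 / 1326) * 100
= 0.02564102564 * 100
= 2.5641%


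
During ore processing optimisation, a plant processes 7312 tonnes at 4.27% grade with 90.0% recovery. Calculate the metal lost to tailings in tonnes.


Total metal in feed:
= 7312 * 4.27 / 100 = 312.2224 tonnes
Metal recovered:
= 312.2224 * 90.0 / 100 = 281.00016 tonnes
Metal lost to tailings:
= 312.2224 - 281.00016
= 31.2222 tonnes

31.2222 tonnes


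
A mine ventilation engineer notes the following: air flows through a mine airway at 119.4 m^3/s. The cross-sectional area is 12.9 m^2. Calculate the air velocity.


9.2558 m/s

Velocity = flow rate / cross-sectional area
= 119.4 / 12.9
= 9.2558 m/s


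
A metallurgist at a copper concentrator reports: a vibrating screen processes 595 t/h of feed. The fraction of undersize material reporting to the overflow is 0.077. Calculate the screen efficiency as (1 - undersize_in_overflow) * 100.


Screen efficiency = (1 - fraction of undersize in overflow) * 100
= (1 - 0.077) * 100
= 0.923 * 100
= 92.3%

92.3%


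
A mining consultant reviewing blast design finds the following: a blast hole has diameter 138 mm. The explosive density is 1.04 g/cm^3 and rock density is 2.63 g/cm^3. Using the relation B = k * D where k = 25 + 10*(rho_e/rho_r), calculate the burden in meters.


First, compute k:
rho_e / rho_r = 1.04 / 2.63 = 0.3954372624
k = 25 + 10 * 0.3954372624 = 28.95437262
Then, compute burden:
B = k * D / 1000 = 28.95437262 * 138 / 1000
= 3995.703422 / 1000
= 3.9957 m

3.9957 m


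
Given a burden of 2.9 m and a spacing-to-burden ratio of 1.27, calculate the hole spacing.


3.683 m

Spacing = burden * ratio
= 2.9 * 1.27
= 3.683 m


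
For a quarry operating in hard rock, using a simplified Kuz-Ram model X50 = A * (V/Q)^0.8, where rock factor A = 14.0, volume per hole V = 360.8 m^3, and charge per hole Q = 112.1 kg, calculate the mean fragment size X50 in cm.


35.6662 cm

Compute V/Q:
V/Q = 360.8 / 112.1 = 3.218554862
Raise to the power 0.8:
(V/Q)^0.8 = 3.218554862^0.8 = 2.547585293
Multiply by A:
X50 = 14.0 * 2.547585293
= 35.6662 cm


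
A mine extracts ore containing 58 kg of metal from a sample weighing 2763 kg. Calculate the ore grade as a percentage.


Ore grade = (metal mass / ore mass) * 100
= (58 / 2763) * 100
= 0.02099167571 * 100
= 2.0992%

2.0992%


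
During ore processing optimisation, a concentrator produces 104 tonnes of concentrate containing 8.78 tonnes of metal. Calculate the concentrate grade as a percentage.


8.4423%

Grade = (metal in concentrate / concentrate mass) * 100
= (8.78 / 104) * 100
= 0.08442307692 * 100
= 8.4423%


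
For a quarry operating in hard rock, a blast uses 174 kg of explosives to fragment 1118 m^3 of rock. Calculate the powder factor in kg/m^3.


0.1556 kg/m^3

Powder factor = explosive mass / rock volume
= 174 / 1118
= 0.1556 kg/m^3


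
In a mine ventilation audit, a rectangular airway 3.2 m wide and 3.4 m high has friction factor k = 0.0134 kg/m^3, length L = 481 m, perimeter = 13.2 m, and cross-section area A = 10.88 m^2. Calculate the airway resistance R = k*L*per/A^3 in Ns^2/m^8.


0.0661 Ns^2/m^8

Compute the numerator:
k * L * per = 0.0134 * 481 * 13.2
= 85.07928
Compute the denominator:
A^3 = 10.88^3 = 1287.913472
Resistance:
R = 85.07928 / 1287.913472
= 0.0661 Ns^2/m^8


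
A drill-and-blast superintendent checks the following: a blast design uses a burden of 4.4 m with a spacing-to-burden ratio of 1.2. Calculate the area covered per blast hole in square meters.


First, find the spacing:
Spacing = burden * ratio = 4.4 * 1.2
= 5.28 m
Then, calculate the area:
Area = burden * spacing = 4.4 * 5.28
= 23.232 m^2

23.232 m^2


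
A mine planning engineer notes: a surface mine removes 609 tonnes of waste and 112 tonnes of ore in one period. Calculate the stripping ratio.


5.4375

Stripping ratio = waste tonnage / ore tonnage
= 609 / 112
= 5.4375


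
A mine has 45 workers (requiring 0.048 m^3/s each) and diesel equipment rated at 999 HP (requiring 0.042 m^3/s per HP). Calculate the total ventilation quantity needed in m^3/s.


Airflow for workers:
Q_people = 45 * 0.048 = 2.16 m^3/s
Airflow for diesel equipment:
Q_diesel = 999 * 0.042 = 41.958 m^3/s
Total ventilation:
Q_total = 2.16 + 41.958
= 44.118 m^3/s

44.118 m^3/s


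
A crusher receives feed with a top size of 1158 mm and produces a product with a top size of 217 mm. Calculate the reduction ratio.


5.3364

Reduction ratio = feed size / product size
= 1158 / 217
= 5.3364


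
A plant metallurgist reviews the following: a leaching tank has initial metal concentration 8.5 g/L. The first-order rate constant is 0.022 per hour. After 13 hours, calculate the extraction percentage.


Compute the exponent:
-k * t = -0.022 * 13 = -0.286
Remaining concentration:
C = 8.5 * exp(-0.286)
= 8.5 * 0.7512626159
= 6.385732236 g/L
Extracted = 8.5 - 6.385732236 = 2.114267764 g/L
Extraction % = 2.114267764 / 8.5 * 100
= 24.8737%

24.8737%


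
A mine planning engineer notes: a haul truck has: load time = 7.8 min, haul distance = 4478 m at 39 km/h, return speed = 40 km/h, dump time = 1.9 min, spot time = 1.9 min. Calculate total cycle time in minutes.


25.2062 min

Convert haul speed to m/min: 39 * 1000/60 = 650 m/min
Haul time = 4478 / 650 = 6.889230769 min
Convert return speed to m/min: 40 * 1000/60 = 666.6666667 m/min
Return time = 4478 / 666.6666667 = 6.717 min
Total cycle time:
= 7.8 + 6.889230769 + 1.9 + 6.717 + 1.9
= 25.2062 min


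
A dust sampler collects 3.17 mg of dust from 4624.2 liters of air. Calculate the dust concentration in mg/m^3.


0.6855 mg/m^3

Convert liters to m^3: 1 m^3 = 1000 L
Concentration = mass / volume * 1000
= 3.17 / 4624.2 * 1000
= 0.0006855239825 * 1000
= 0.6855 mg/m^3


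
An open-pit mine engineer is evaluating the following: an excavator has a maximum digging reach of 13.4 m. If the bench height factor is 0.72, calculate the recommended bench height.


9.648 m

Bench height = reach * factor
= 13.4 * 0.72
= 9.648 m


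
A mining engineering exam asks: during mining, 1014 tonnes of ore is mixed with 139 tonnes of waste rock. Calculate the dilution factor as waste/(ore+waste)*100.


12.0555%

Total material = ore + waste
= 1014 + 139 = 1153 tonnes
Dilution = waste / total * 100
= 139 / 1153 * 100
= 0.1205550737 * 100
= 12.0555%


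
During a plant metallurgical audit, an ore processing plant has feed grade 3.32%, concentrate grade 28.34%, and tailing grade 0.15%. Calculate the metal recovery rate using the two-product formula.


Using the two-product formula:
R = 100 * c * (f - t) / (f * (c - t))
Numerator = 100 * 28.34 * (3.32 - 0.15)
= 100 * 28.34 * 3.17
= 8983.78
Denominator = 3.32 * (28.34 - 0.15)
= 3.32 * 28.19
= 93.5908
R = 8983.78 / 93.5908
= 95.99%

95.99%


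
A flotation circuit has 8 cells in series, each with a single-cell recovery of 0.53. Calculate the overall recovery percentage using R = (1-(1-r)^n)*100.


Complement of single-cell recovery:
1 - r = 1 - 0.53 = 0.47
Raise to power n:
(1 - r)^8 = 0.47^8 = 0.002381128666
Overall recovery:
R = (1 - 0.002381128666) * 100
= 99.7619%

99.7619%


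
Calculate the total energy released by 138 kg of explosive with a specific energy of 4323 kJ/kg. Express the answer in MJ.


Energy = mass * specific_energy / 1000
= 138 * 4323 / 1000
= 596574 / 1000
= 596.574 MJ

596.574 MJ


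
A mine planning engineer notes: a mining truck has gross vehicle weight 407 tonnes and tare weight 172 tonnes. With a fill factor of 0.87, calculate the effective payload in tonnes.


Maximum payload = gross - tare
= 407 - 172 = 235 tonnes
Effective payload = max payload * fill factor
= 235 * 0.87
= 204.45 tonnes

204.45 tonnes


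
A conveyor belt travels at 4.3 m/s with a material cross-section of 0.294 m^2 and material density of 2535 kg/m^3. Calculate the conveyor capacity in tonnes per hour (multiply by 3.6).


Volumetric flow = speed * area
= 4.3 * 0.294 = 1.2642 m^3/s
Mass flow = volumetric * density
= 1.2642 * 2535 = 3204.747 kg/s
Convert to t/h: multiply by 3.6
Capacity = 3204.747 * 3.6
= 11537.0892 t/h

11537.0892 t/h


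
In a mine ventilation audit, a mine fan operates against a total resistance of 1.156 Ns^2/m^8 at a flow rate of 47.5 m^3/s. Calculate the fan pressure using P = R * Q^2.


2608.225 Pa

Compute Q^2:
Q^2 = 47.5^2 = 2256.25
Compute pressure:
P = R * Q^2 = 1.156 * 2256.25
= 2608.225 Pa


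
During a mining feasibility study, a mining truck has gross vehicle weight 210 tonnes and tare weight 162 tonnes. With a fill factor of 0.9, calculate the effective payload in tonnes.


Maximum payload = gross - tare
= 210 - 162 = 48 tonnes
Effective payload = max payload * fill factor
= 48 * 0.9
= 43.2 tonnes

43.2 tonnes


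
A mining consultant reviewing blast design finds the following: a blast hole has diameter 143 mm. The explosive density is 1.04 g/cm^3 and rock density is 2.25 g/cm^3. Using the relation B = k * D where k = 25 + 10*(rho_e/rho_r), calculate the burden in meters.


First, compute k:
rho_e / rho_r = 1.04 / 2.25 = 0.4622222222
k = 25 + 10 * 0.4622222222 = 29.62222222
Then, compute burden:
B = k * D / 1000 = 29.62222222 * 143 / 1000
= 4235.977778 / 1000
= 4.236 m

4.236 m


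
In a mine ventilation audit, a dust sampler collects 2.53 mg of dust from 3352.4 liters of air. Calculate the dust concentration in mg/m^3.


Convert liters to m^3: 1 m^3 = 1000 L
Concentration = mass / volume * 1000
= 2.53 / 3352.4 * 1000
= 0.000754683212 * 1000
= 0.7547 mg/m^3

0.7547 mg/m^3


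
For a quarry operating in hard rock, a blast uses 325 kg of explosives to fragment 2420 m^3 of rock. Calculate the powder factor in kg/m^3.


Powder factor = explosive mass / rock volume
= 325 / 2420
= 0.1343 kg/m^3

0.1343 kg/m^3


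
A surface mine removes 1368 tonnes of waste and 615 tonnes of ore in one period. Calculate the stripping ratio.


Stripping ratio = waste tonnage / ore tonnage
= 1368 / 615
= 2.2244

2.2244


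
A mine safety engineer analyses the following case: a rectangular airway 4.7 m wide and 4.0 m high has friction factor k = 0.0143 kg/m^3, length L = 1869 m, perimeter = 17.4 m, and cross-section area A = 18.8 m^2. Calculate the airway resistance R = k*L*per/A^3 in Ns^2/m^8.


0.07 Ns^2/m^8

Compute the numerator:
k * L * per = 0.0143 * 1869 * 17.4
= 465.04458
Compute the denominator:
A^3 = 18.8^3 = 6644.672
Resistance:
R = 465.04458 / 6644.672
= 0.07 Ns^2/m^8


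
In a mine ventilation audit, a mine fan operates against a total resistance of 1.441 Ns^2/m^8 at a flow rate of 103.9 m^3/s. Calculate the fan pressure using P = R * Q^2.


Compute Q^2:
Q^2 = 103.9^2 = 10795.21
Compute pressure:
P = R * Q^2 = 1.441 * 10795.21
= 15555.8976 Pa

15555.8976 Pa


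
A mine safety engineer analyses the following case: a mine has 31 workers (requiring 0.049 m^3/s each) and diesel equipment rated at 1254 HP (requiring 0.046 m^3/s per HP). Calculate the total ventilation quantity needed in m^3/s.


Airflow for workers:
Q_people = 31 * 0.049 = 1.519 m^3/s
Airflow for diesel equipment:
Q_diesel = 1254 * 0.046 = 57.684 m^3/s
Total ventilation:
Q_total = 1.519 + 57.684
= 59.203 m^3/s

59.203 m^3/s


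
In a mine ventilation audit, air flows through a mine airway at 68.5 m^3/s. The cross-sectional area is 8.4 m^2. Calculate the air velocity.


Velocity = flow rate / cross-sectional area
= 68.5 / 8.4
= 8.1548 m/s

8.1548 m/s


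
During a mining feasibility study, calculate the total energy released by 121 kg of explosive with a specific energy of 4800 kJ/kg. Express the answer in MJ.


Energy = mass * specific_energy / 1000
= 121 * 4800 / 1000
= 580800 / 1000
= 580.8 MJ

580.8 MJ


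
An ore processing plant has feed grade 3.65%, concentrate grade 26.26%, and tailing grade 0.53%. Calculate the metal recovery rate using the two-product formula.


Using the two-product formula:
R = 100 * c * (f - t) / (f * (c - t))
Numerator = 100 * 26.26 * (3.65 - 0.53)
= 100 * 26.26 * 3.12
= 8193.12
Denominator = 3.65 * (26.26 - 0.53)
= 3.65 * 25.73
= 93.9145
R = 8193.12 / 93.9145
= 87.2402%

87.2402%


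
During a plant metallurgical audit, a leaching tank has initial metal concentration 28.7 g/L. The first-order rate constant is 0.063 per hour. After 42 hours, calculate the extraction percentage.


92.9066%

Compute the exponent:
-k * t = -0.063 * 42 = -2.646
Remaining concentration:
C = 28.7 * exp(-2.646)
= 28.7 * 0.07093438388
= 2.035816817 g/L
Extracted = 28.7 - 2.035816817 = 26.66418318 g/L
Extraction % = 26.66418318 / 28.7 * 100
= 92.9066%


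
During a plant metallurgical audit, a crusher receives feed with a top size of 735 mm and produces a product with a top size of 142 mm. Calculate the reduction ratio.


Reduction ratio = feed size / product size
= 735 / 142
= 5.1761

5.1761


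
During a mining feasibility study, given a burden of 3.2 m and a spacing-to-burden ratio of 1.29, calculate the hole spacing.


Spacing = burden * ratio
= 3.2 * 1.29
= 4.128 m

4.128 m


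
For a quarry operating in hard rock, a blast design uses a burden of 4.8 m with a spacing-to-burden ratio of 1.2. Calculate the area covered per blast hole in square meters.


First, find the spacing:
Spacing = burden * ratio = 4.8 * 1.2
= 5.76 m
Then, calculate the area:
Area = burden * spacing = 4.8 * 5.76
= 27.648 m^2

27.648 m^2


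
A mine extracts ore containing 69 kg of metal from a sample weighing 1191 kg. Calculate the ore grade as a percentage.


Ore grade = (metal mass / ore mass) * 100
= (69 / 1191) * 100
= 0.05793450882 * 100
= 5.7935%

5.7935%


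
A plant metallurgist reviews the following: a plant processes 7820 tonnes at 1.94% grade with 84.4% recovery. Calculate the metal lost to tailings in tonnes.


23.6664 tonnes

Total metal in feed:
= 7820 * 1.94 / 100 = 151.708 tonnes
Metal recovered:
= 151.708 * 84.4 / 100 = 128.041552 tonnes
Metal lost to tailings:
= 151.708 - 128.041552
= 23.6664 tonnes


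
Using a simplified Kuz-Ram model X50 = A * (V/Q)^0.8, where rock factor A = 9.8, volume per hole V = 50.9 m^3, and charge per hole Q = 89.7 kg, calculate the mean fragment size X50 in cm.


Compute V/Q:
V/Q = 50.9 / 89.7 = 0.5674470457
Raise to the power 0.8:
(V/Q)^0.8 = 0.5674470457^0.8 = 0.6355361686
Multiply by A:
X50 = 9.8 * 0.6355361686
= 6.2283 cm

6.2283 cm


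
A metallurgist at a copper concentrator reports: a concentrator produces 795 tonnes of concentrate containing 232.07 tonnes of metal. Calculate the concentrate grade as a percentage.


Grade = (metal in concentrate / concentrate mass) * 100
= (232.07 / 795) * 100
= 0.2919119497 * 100
= 29.1912%

29.1912%


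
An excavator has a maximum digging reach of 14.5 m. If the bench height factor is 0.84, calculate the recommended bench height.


12.18 m

Bench height = reach * factor
= 14.5 * 0.84
= 12.18 m


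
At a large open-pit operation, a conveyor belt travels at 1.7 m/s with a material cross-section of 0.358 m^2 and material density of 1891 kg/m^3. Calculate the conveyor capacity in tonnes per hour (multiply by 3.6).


4143.1054 t/h

Volumetric flow = speed * area
= 1.7 * 0.358 = 0.6086 m^3/s
Mass flow = volumetric * density
= 0.6086 * 1891 = 1150.8626 kg/s
Convert to t/h: multiply by 3.6
Capacity = 1150.8626 * 3.6
= 4143.1054 t/h


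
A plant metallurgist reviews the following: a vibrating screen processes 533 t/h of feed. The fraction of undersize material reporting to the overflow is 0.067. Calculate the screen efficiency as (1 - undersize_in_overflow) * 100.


Screen efficiency = (1 - fraction of undersize in overflow) * 100
= (1 - 0.067) * 100
= 0.933 * 100
= 93.3%

93.3%


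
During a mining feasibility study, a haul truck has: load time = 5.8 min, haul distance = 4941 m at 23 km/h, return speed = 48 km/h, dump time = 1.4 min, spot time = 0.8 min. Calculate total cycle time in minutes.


Convert haul speed to m/min: 23 * 1000/60 = 383.3333333 m/min
Haul time = 4941 / 383.3333333 = 12.88956522 min
Convert return speed to m/min: 48 * 1000/60 = 800 m/min
Return time = 4941 / 800 = 6.17625 min
Total cycle time:
= 5.8 + 12.88956522 + 1.4 + 6.17625 + 0.8
= 27.0658 min

27.0658 min
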